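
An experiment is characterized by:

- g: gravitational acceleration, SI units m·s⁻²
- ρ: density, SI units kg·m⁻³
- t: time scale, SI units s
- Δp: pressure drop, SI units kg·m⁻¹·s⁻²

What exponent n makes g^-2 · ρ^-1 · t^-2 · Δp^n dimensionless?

1

Balance the M exponent: (1)·n from Δp, plus −2·(0) − (1) − 2·(0) = -1 from the rest, must sum to zero.
n − 1 = 0, so n = 1.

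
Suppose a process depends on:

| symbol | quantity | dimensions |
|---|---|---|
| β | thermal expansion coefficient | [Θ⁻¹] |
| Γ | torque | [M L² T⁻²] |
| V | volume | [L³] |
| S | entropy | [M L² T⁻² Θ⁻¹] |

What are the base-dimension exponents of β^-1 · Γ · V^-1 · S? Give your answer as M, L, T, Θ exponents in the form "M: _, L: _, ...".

Collect each base-dimension exponent across the product:
  M: −(0) + (1) − (0) + (1) = 2
  L: −(0) + (2) − (3) + (2) = 1
  T: −(0) + (-2) − (0) + (-2) = -4
  Θ: −(-1) + (0) − (0) + (-1) = 0
So the dimensions are [M² L T⁻⁴].

M: 2, L: 1, T: -4, Θ: 0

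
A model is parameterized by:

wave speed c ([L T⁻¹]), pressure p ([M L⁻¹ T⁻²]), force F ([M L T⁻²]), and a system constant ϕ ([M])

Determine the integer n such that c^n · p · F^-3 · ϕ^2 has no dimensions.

4

Balance the L exponent: (1)·n from c, plus (-1) − 3·(1) + 2·(0) = -4 from the rest, must sum to zero.
n − 4 = 0, so n = 4.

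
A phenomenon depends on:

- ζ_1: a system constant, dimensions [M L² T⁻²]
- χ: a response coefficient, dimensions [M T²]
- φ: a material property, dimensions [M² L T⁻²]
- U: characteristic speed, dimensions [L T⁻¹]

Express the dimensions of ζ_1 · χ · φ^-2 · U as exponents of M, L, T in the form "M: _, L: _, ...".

M: -2, L: 1, T: 3

Collect each base-dimension exponent across the product:
  M: (1) + (1) − 2·(2) + (0) = -2
  L: (2) + (0) − 2·(1) + (1) = 1
  T: (-2) + (2) − 2·(-2) + (-1) = 3
So the dimensions are [M⁻² L T³].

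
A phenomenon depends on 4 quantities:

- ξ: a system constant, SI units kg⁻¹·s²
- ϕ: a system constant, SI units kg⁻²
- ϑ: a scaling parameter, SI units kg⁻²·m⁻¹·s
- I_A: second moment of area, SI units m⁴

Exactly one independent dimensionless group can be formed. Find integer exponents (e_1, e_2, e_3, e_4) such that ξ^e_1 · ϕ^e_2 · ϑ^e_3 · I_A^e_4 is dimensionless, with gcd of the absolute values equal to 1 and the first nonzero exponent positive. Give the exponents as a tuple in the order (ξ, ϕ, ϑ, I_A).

M: e_1·(-1) + e_2·(-2) + e_3·(-2) + e_4·(0) = 0
L: e_1·(0) + e_2·(0) + e_3·(-1) + e_4·(4) = 0
T: e_1·(2) + e_2·(0) + e_3·(1) + e_4·(0) = 0
Solving this homogeneous linear system for the smallest-integer solution (first nonzero entry positive) gives (2, 3, -4, -1).

(2, 3, -4, -1)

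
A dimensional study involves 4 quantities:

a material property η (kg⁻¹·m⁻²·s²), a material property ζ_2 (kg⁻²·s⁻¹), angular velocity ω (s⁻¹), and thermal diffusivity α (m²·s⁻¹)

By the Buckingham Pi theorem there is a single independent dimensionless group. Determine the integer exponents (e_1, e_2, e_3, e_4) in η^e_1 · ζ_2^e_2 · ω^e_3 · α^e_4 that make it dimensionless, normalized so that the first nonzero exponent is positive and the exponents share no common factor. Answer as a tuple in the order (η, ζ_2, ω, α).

(2, -1, 3, 2)

M: e_1·(-1) + e_2·(-2) + e_3·(0) + e_4·(0) = 0
L: e_1·(-2) + e_2·(0) + e_3·(0) + e_4·(2) = 0
T: e_1·(2) + e_2·(-1) + e_3·(-1) + e_4·(-1) = 0
Solving this homogeneous linear system for the smallest-integer solution (first nonzero entry positive) gives (2, -1, 3, 2).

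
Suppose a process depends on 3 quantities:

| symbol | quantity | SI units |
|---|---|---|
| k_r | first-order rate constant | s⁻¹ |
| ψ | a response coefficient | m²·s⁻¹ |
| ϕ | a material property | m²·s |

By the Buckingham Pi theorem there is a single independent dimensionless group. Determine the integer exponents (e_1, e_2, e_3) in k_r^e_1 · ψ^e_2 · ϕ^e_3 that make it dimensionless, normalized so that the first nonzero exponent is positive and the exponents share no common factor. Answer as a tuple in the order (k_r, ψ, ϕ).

L: e_1·(0) + e_2·(2) + e_3·(2) = 0
T: e_1·(-1) + e_2·(-1) + e_3·(1) = 0
Solving this homogeneous linear system for the smallest-integer solution (first nonzero entry positive) gives (2, -1, 1).

(2, -1, 1)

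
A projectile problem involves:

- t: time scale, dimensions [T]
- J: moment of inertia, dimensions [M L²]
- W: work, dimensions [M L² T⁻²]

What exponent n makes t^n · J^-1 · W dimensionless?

Balance the T exponent: (1)·n from t, plus −(0) + (-2) = -2 from the rest, must sum to zero.
n − 2 = 0, so n = 2.

2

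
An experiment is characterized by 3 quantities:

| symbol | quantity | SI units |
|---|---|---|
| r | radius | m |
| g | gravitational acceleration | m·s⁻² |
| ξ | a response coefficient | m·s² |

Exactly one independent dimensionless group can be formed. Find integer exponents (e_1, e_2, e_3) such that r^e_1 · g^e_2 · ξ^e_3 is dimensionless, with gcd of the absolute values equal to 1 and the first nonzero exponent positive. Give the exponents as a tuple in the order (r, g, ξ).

L: e_1·(1) + e_2·(1) + e_3·(1) = 0
T: e_1·(0) + e_2·(-2) + e_3·(2) = 0
Solving this homogeneous linear system for the smallest-integer solution (first nonzero entry positive) gives (2, -1, -1).

(2, -1, -1)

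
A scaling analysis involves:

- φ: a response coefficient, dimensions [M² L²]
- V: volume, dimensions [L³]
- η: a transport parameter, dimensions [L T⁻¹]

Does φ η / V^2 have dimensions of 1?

Sum the exponent of each base dimension across the product:
  M: [φ]_M − 2·[V]_M + [η]_M = (2) − 2·(0) + (0) = 2
  L: [φ]_L − 2·[V]_L + [η]_L = (2) − 2·(3) + (1) = -3
  T: [φ]_T − 2·[V]_T + [η]_T = (0) − 2·(0) + (-1) = -1
Net dimensions [M² L⁻³ T⁻¹] ≠ [1] — not dimensionless.

no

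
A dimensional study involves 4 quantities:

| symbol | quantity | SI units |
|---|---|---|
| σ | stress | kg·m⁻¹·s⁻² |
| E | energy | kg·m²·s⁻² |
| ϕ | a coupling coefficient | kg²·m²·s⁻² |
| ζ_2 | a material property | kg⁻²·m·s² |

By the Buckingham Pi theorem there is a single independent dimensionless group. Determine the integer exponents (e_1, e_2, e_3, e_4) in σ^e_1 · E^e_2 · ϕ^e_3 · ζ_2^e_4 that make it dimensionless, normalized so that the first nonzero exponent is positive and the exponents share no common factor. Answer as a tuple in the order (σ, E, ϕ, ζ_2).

M: e_1·(1) + e_2·(1) + e_3·(2) + e_4·(-2) = 0
L: e_1·(-1) + e_2·(2) + e_3·(2) + e_4·(1) = 0
T: e_1·(-2) + e_2·(-2) + e_3·(-2) + e_4·(2) = 0
Solving this homogeneous linear system for the smallest-integer solution (first nonzero entry positive) gives (1, -1, 1, 1).

(1, -1, 1, 1)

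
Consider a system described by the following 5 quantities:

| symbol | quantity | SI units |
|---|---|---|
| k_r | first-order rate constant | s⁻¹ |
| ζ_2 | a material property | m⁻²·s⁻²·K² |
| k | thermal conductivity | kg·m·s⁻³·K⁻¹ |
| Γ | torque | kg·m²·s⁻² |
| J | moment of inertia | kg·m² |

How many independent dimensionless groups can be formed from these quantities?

1

There are 5 variables and 4 base dimensions (M, L, T, Θ).
The dimension matrix has rank 4.
Independent dimensionless groups: 5 − 4 = 1.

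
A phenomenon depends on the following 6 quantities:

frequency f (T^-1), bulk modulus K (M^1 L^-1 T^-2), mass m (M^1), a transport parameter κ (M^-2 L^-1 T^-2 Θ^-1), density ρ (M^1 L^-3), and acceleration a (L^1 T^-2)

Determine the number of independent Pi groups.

There are 6 variables and 4 base dimensions (M, L, T, Θ).
The dimension matrix has rank 4.
Independent dimensionless groups: 6 − 4 = 2.

2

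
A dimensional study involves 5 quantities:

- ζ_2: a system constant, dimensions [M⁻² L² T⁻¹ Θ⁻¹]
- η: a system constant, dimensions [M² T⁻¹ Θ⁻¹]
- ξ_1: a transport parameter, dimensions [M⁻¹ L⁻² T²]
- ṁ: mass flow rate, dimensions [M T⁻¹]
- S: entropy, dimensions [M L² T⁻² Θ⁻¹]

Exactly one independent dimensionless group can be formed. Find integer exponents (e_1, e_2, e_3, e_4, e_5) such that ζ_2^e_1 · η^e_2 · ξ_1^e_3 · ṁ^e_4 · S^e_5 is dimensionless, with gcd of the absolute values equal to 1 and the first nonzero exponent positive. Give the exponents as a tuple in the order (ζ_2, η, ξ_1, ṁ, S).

(1, 2, -2, -1, -3)

M: e_1·(-2) + e_2·(2) + e_3·(-1) + e_4·(1) + e_5·(1) = 0
L: e_1·(2) + e_2·(0) + e_3·(-2) + e_4·(0) + e_5·(2) = 0
T: e_1·(-1) + e_2·(-1) + e_3·(2) + e_4·(-1) + e_5·(-2) = 0
Θ: e_1·(-1) + e_2·(-1) + e_3·(0) + e_4·(0) + e_5·(-1) = 0
Solving this homogeneous linear system for the smallest-integer solution (first nonzero entry positive) gives (1, 2, -2, -1, -3).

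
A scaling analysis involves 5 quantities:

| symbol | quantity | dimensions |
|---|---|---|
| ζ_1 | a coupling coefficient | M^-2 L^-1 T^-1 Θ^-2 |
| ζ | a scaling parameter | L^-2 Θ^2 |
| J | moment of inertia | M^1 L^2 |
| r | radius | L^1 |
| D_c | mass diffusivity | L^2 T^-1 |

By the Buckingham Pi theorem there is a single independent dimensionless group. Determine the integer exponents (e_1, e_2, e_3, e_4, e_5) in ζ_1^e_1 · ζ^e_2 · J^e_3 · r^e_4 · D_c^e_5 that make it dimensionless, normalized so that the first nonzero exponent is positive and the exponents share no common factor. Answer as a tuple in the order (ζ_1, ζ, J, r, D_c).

M: e_1·(-2) + e_2·(0) + e_3·(1) + e_4·(0) + e_5·(0) = 0
L: e_1·(-1) + e_2·(-2) + e_3·(2) + e_4·(1) + e_5·(2) = 0
T: e_1·(-1) + e_2·(0) + e_3·(0) + e_4·(0) + e_5·(-1) = 0
Θ: e_1·(-2) + e_2·(2) + e_3·(0) + e_4·(0) + e_5·(0) = 0
Solving this homogeneous linear system for the smallest-integer solution (first nonzero entry positive) gives (1, 1, 2, 1, -1).

(1, 1, 2, 1, -1)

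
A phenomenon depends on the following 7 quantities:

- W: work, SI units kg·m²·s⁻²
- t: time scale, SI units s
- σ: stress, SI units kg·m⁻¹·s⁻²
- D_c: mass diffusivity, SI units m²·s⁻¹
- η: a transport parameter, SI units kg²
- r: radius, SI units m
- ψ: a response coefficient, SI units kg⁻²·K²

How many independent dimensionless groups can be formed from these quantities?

There are 7 variables and 4 base dimensions (M, L, T, Θ).
The dimension matrix has rank 4.
Independent dimensionless groups: 7 − 4 = 3.

3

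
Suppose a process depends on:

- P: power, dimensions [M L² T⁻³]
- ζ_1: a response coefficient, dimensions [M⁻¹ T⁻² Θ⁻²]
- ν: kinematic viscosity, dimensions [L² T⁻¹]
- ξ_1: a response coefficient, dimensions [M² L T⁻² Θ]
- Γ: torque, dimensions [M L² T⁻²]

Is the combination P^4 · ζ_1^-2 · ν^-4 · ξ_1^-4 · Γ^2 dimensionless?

Sum the exponent of each base dimension across the product:
  M: 4·[P]_M − 2·[ζ_1]_M − 4·[ν]_M − 4·[ξ_1]_M + 2·[Γ]_M = 4·(1) − 2·(-1) − 4·(0) − 4·(2) + 2·(1) = 0
  L: 4·[P]_L − 2·[ζ_1]_L − 4·[ν]_L − 4·[ξ_1]_L + 2·[Γ]_L = 4·(2) − 2·(0) − 4·(2) − 4·(1) + 2·(2) = 0
  T: 4·[P]_T − 2·[ζ_1]_T − 4·[ν]_T − 4·[ξ_1]_T + 2·[Γ]_T = 4·(-3) − 2·(-2) − 4·(-1) − 4·(-2) + 2·(-2) = 0
  Θ: 4·[P]_Θ − 2·[ζ_1]_Θ − 4·[ν]_Θ − 4·[ξ_1]_Θ + 2·[Γ]_Θ = 4·(0) − 2·(-2) − 4·(0) − 4·(1) + 2·(0) = 0
All base exponents vanish — dimensionless.

yes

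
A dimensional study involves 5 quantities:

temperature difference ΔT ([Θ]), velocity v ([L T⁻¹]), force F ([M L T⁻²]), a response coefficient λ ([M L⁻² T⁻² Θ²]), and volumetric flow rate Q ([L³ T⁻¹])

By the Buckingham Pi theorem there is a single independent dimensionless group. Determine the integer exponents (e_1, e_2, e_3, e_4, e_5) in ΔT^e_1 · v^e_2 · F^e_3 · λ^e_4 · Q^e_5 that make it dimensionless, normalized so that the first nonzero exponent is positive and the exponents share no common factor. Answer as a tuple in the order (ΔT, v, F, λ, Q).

M: e_1·(0) + e_2·(0) + e_3·(1) + e_4·(1) + e_5·(0) = 0
L: e_1·(0) + e_2·(1) + e_3·(1) + e_4·(-2) + e_5·(3) = 0
T: e_1·(0) + e_2·(-1) + e_3·(-2) + e_4·(-2) + e_5·(-1) = 0
Θ: e_1·(1) + e_2·(0) + e_3·(0) + e_4·(2) + e_5·(0) = 0
Solving this homogeneous linear system for the smallest-integer solution (first nonzero entry positive) gives (4, 3, 2, -2, -3).

(4, 3, 2, -2, -3)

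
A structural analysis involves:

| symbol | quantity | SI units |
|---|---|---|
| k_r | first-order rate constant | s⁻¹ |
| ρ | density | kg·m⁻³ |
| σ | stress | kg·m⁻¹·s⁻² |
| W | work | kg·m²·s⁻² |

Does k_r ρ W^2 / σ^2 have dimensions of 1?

no

Sum the exponent of each base dimension across the product:
  M: [k_r]_M + [ρ]_M − 2·[σ]_M + 2·[W]_M = (0) + (1) − 2·(1) + 2·(1) = 1
  L: [k_r]_L + [ρ]_L − 2·[σ]_L + 2·[W]_L = (0) + (-3) − 2·(-1) + 2·(2) = 3
  T: [k_r]_T + [ρ]_T − 2·[σ]_T + 2·[W]_T = (-1) + (0) − 2·(-2) + 2·(-2) = -1
Net dimensions [M L³ T⁻¹] ≠ [1] — not dimensionless.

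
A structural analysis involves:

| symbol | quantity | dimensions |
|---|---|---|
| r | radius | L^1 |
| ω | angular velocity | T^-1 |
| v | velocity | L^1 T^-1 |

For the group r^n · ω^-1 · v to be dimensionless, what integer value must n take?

Balance the L exponent: (1)·n from r, plus −(0) + (1) = 1 from the rest, must sum to zero.
n + 1 = 0, so n = -1.

-1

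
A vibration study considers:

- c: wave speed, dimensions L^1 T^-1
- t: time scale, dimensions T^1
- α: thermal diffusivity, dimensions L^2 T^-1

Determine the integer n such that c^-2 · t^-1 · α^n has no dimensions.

1

Balance the L exponent: (2)·n from α, plus −2·(1) − (0) = -2 from the rest, must sum to zero.
2n − 2 = 0, so n = 1.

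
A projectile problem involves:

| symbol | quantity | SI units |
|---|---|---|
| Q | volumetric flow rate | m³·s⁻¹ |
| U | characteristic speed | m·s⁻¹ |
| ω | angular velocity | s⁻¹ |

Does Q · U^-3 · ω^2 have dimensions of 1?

Sum the exponent of each base dimension across the product:
  M: [Q]_M − 3·[U]_M + 2·[ω]_M = (0) − 3·(0) + 2·(0) = 0
  L: [Q]_L − 3·[U]_L + 2·[ω]_L = (3) − 3·(1) + 2·(0) = 0
  T: [Q]_T − 3·[U]_T + 2·[ω]_T = (-1) − 3·(-1) + 2·(-1) = 0
All base exponents vanish — dimensionless.

yes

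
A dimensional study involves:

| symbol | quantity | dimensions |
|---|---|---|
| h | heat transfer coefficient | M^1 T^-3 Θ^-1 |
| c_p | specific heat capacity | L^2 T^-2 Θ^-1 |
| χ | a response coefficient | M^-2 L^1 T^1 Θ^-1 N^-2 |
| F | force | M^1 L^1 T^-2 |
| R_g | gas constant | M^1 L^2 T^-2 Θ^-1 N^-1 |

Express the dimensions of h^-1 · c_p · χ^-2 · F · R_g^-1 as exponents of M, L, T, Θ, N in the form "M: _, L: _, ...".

Collect each base-dimension exponent across the product:
  M: −(1) + (0) − 2·(-2) + (1) − (1) = 3
  L: −(0) + (2) − 2·(1) + (1) − (2) = -1
  T: −(-3) + (-2) − 2·(1) + (-2) − (-2) = -1
  Θ: −(-1) + (-1) − 2·(-1) + (0) − (-1) = 3
  N: −(0) + (0) − 2·(-2) + (0) − (-1) = 5
So the dimensions are [M³ L⁻¹ T⁻¹ Θ³ N⁵].

M: 3, L: -1, T: -1, Θ: 3, N: 5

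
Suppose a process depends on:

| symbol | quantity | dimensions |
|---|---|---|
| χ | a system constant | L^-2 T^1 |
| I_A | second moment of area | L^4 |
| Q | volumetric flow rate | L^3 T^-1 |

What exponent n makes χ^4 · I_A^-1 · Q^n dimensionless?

Balance the L exponent: (3)·n from Q, plus 4·(-2) − (4) = -12 from the rest, must sum to zero.
3n − 12 = 0, so n = 4.

4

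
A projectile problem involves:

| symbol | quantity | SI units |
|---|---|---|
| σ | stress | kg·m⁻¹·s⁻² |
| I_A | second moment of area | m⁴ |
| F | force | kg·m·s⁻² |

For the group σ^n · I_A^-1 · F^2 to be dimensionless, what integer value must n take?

Balance the M exponent: (1)·n from σ, plus −(0) + 2·(1) = 2 from the rest, must sum to zero.
n + 2 = 0, so n = -2.

-2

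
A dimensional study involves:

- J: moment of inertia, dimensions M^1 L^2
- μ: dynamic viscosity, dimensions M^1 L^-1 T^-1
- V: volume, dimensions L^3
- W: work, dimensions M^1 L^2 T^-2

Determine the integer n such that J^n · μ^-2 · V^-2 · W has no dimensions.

Balance the M exponent: (1)·n from J, plus −2·(1) − 2·(0) + (1) = -1 from the rest, must sum to zero.
n − 1 = 0, so n = 1.

1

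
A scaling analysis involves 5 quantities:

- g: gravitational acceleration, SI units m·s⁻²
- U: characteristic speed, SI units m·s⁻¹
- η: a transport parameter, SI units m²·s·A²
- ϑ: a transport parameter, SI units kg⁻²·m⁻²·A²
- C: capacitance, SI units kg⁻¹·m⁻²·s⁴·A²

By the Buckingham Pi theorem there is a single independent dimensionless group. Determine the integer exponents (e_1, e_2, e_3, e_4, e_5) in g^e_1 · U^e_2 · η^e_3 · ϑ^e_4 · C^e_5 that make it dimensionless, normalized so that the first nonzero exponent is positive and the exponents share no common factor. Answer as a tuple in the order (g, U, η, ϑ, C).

M: e_1·(0) + e_2·(0) + e_3·(0) + e_4·(-2) + e_5·(-1) = 0
L: e_1·(1) + e_2·(1) + e_3·(2) + e_4·(-2) + e_5·(-2) = 0
T: e_1·(-2) + e_2·(-1) + e_3·(1) + e_4·(0) + e_5·(4) = 0
I: e_1·(0) + e_2·(0) + e_3·(2) + e_4·(2) + e_5·(2) = 0
Solving this homogeneous linear system for the smallest-integer solution (first nonzero entry positive) gives (3, 1, -1, -1, 2).

(3, 1, -1, -1, 2)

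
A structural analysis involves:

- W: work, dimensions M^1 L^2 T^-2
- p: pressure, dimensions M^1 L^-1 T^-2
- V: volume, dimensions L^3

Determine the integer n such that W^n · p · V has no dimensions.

Balance the M exponent: (1)·n from W, plus (1) + (0) = 1 from the rest, must sum to zero.
n + 1 = 0, so n = -1.

-1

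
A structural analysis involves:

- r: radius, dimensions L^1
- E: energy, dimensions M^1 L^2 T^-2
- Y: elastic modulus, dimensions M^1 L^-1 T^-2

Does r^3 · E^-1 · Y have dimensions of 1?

Sum the exponent of each base dimension across the product:
  M: 3·[r]_M − [E]_M + [Y]_M = 3·(0) − (1) + (1) = 0
  L: 3·[r]_L − [E]_L + [Y]_L = 3·(1) − (2) + (-1) = 0
  T: 3·[r]_T − [E]_T + [Y]_T = 3·(0) − (-2) + (-2) = 0
All base exponents vanish — dimensionless.

yes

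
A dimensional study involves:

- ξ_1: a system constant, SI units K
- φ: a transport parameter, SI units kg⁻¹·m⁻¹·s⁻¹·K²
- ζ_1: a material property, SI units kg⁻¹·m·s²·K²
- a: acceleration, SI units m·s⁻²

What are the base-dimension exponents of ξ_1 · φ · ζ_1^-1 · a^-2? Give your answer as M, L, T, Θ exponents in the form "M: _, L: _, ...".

Collect each base-dimension exponent across the product:
  M: (0) + (-1) − (-1) − 2·(0) = 0
  L: (0) + (-1) − (1) − 2·(1) = -4
  T: (0) + (-1) − (2) − 2·(-2) = 1
  Θ: (1) + (2) − (2) − 2·(0) = 1
So the dimensions are [L⁻⁴ T Θ].

M: 0, L: -4, T: 1, Θ: 1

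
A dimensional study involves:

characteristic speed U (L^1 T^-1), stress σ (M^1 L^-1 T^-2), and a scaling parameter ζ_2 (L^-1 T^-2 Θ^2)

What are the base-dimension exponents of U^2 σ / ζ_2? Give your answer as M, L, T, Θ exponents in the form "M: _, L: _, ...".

M: 1, L: 2, T: -2, Θ: -2

Collect each base-dimension exponent across the product:
  M: 2·(0) + (1) − (0) = 1
  L: 2·(1) + (-1) − (-1) = 2
  T: 2·(-1) + (-2) − (-2) = -2
  Θ: 2·(0) + (0) − (2) = -2
So the dimensions are [M L² T⁻² Θ⁻²].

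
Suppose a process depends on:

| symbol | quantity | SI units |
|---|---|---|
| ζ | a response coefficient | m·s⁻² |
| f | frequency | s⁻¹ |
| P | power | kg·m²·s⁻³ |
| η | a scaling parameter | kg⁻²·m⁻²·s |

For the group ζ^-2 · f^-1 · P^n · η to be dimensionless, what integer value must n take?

2

Balance the M exponent: (1)·n from P, plus −2·(0) − (0) + (-2) = -2 from the rest, must sum to zero.
n − 2 = 0, so n = 2.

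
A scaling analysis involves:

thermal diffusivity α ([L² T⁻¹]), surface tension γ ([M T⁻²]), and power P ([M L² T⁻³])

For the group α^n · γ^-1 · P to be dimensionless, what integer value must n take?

Balance the L exponent: (2)·n from α, plus −(0) + (2) = 2 from the rest, must sum to zero.
2n + 2 = 0, so n = -1.

-1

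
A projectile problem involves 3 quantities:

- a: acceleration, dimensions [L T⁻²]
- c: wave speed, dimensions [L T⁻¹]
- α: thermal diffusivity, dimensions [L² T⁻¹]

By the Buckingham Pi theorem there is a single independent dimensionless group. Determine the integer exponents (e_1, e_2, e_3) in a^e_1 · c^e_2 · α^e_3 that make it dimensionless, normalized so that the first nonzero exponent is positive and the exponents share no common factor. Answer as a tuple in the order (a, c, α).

(1, -3, 1)

L: e_1·(1) + e_2·(1) + e_3·(2) = 0
T: e_1·(-2) + e_2·(-1) + e_3·(-1) = 0
Solving this homogeneous linear system for the smallest-integer solution (first nonzero entry positive) gives (1, -3, 1).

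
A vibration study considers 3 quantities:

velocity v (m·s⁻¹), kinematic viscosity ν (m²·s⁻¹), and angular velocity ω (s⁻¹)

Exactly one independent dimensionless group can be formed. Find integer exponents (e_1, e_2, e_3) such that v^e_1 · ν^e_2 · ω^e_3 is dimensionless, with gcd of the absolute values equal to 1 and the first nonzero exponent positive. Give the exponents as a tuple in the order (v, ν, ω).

L: e_1·(1) + e_2·(2) + e_3·(0) = 0
T: e_1·(-1) + e_2·(-1) + e_3·(-1) = 0
Solving this homogeneous linear system for the smallest-integer solution (first nonzero entry positive) gives (2, -1, -1).

(2, -1, -1)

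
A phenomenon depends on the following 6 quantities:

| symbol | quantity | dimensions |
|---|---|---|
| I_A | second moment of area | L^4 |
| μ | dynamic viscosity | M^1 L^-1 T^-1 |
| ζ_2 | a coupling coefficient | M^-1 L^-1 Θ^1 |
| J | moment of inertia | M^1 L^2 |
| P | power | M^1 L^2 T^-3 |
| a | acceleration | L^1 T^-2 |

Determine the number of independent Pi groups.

2

There are 6 variables and 4 base dimensions (M, L, T, Θ).
The dimension matrix has rank 4.
Independent dimensionless groups: 6 − 4 = 2.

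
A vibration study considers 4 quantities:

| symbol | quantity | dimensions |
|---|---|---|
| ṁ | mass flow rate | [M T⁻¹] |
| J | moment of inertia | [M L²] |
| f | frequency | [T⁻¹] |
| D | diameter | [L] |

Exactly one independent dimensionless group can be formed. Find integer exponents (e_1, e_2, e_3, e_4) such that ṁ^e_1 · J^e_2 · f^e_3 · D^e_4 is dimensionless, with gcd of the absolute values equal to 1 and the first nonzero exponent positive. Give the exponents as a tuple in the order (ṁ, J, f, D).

(1, -1, -1, 2)

M: e_1·(1) + e_2·(1) + e_3·(0) + e_4·(0) = 0
L: e_1·(0) + e_2·(2) + e_3·(0) + e_4·(1) = 0
T: e_1·(-1) + e_2·(0) + e_3·(-1) + e_4·(0) = 0
Solving this homogeneous linear system for the smallest-integer solution (first nonzero entry positive) gives (1, -1, -1, 2).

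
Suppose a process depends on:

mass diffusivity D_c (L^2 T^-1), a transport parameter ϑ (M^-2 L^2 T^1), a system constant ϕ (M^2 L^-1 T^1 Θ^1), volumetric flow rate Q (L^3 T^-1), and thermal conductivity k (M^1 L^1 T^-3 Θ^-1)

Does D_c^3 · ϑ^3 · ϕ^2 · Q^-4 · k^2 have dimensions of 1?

yes

Sum the exponent of each base dimension across the product:
  M: 3·[D_c]_M + 3·[ϑ]_M + 2·[ϕ]_M − 4·[Q]_M + 2·[k]_M = 3·(0) + 3·(-2) + 2·(2) − 4·(0) + 2·(1) = 0
  L: 3·[D_c]_L + 3·[ϑ]_L + 2·[ϕ]_L − 4·[Q]_L + 2·[k]_L = 3·(2) + 3·(2) + 2·(-1) − 4·(3) + 2·(1) = 0
  T: 3·[D_c]_T + 3·[ϑ]_T + 2·[ϕ]_T − 4·[Q]_T + 2·[k]_T = 3·(-1) + 3·(1) + 2·(1) − 4·(-1) + 2·(-3) = 0
  Θ: 3·[D_c]_Θ + 3·[ϑ]_Θ + 2·[ϕ]_Θ − 4·[Q]_Θ + 2·[k]_Θ = 3·(0) + 3·(0) + 2·(1) − 4·(0) + 2·(-1) = 0
All base exponents vanish — dimensionless.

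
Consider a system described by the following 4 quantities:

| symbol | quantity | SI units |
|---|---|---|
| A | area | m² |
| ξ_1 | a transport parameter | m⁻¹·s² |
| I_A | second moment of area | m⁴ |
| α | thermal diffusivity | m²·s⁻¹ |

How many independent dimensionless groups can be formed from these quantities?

2

There are 4 variables and 2 base dimensions (L, T).
The dimension matrix has rank 2.
Independent dimensionless groups: 4 − 2 = 2.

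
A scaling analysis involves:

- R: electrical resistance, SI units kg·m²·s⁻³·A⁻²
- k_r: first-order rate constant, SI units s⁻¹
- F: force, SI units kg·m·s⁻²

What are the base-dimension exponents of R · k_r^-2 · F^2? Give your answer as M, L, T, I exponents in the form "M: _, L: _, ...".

Collect each base-dimension exponent across the product:
  M: (1) − 2·(0) + 2·(1) = 3
  L: (2) − 2·(0) + 2·(1) = 4
  T: (-3) − 2·(-1) + 2·(-2) = -5
  I: (-2) − 2·(0) + 2·(0) = -2
So the dimensions are [M³ L⁴ T⁻⁵ I⁻²].

M: 3, L: 4, T: -5, I: -2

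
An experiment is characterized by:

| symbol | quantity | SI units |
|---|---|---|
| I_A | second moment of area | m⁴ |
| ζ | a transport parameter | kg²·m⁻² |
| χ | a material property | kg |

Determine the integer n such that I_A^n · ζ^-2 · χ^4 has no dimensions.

-1

Balance the L exponent: (4)·n from I_A, plus −2·(-2) + 4·(0) = 4 from the rest, must sum to zero.
4n + 4 = 0, so n = -1.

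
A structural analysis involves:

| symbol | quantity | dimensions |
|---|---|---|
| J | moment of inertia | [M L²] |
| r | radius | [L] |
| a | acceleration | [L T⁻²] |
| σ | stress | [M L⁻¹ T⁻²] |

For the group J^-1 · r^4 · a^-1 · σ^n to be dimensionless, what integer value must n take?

1

Balance the M exponent: (1)·n from σ, plus −(1) + 4·(0) − (0) = -1 from the rest, must sum to zero.
n − 1 = 0, so n = 1.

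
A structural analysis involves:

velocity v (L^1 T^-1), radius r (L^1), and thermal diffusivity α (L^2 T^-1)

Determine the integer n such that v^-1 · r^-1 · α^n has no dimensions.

Balance the L exponent: (2)·n from α, plus −(1) − (1) = -2 from the rest, must sum to zero.
2n − 2 = 0, so n = 1.

1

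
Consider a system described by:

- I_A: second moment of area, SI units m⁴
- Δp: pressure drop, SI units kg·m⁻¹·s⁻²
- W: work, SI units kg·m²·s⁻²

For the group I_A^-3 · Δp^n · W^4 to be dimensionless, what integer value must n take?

Balance the M exponent: (1)·n from Δp, plus −3·(0) + 4·(1) = 4 from the rest, must sum to zero.
n + 4 = 0, so n = -4.

-4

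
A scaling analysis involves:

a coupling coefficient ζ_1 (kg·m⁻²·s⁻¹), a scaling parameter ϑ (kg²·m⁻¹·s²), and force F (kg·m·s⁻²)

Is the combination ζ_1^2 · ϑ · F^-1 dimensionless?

no

Sum the exponent of each base dimension across the product:
  M: 2·[ζ_1]_M + [ϑ]_M − [F]_M = 2·(1) + (2) − (1) = 3
  L: 2·[ζ_1]_L + [ϑ]_L − [F]_L = 2·(-2) + (-1) − (1) = -6
  T: 2·[ζ_1]_T + [ϑ]_T − [F]_T = 2·(-1) + (2) − (-2) = 2
Net dimensions [M³ L⁻⁶ T²] ≠ [1] — not dimensionless.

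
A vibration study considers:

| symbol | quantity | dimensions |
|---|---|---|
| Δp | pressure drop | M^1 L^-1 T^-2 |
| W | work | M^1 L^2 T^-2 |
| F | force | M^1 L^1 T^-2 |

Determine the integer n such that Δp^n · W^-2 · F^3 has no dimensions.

Balance the M exponent: (1)·n from Δp, plus −2·(1) + 3·(1) = 1 from the rest, must sum to zero.
n + 1 = 0, so n = -1.

-1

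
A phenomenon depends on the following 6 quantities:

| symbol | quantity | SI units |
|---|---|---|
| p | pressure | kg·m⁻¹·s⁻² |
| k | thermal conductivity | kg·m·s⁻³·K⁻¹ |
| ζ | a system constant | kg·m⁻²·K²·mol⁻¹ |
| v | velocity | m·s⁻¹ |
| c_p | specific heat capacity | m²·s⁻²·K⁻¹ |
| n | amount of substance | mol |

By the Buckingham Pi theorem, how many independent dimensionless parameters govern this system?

1

There are 6 variables and 5 base dimensions (M, L, T, Θ, N).
The dimension matrix has rank 5.
Independent dimensionless groups: 6 − 5 = 1.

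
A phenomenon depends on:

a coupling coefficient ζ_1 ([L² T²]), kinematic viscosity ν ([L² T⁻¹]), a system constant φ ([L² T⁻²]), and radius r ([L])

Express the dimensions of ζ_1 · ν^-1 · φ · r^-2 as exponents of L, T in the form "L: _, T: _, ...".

L: 0, T: 1

Collect each base-dimension exponent across the product:
  L: (2) − (2) + (2) − 2·(1) = 0
  T: (2) − (-1) + (-2) − 2·(0) = 1
So the dimensions are [T].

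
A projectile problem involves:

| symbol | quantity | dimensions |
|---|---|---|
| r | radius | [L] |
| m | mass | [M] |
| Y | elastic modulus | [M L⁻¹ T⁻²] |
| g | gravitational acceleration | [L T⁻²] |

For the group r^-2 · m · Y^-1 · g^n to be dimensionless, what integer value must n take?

1

Balance the L exponent: (1)·n from g, plus −2·(1) + (0) − (-1) = -1 from the rest, must sum to zero.
n − 1 = 0, so n = 1.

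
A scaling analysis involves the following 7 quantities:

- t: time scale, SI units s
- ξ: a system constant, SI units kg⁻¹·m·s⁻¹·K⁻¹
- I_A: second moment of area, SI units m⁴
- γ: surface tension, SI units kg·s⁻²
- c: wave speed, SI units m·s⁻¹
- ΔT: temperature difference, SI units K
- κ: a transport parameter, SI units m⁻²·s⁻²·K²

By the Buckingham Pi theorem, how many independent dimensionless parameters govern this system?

3

There are 7 variables and 4 base dimensions (M, L, T, Θ).
The dimension matrix has rank 4.
Independent dimensionless groups: 7 − 4 = 3.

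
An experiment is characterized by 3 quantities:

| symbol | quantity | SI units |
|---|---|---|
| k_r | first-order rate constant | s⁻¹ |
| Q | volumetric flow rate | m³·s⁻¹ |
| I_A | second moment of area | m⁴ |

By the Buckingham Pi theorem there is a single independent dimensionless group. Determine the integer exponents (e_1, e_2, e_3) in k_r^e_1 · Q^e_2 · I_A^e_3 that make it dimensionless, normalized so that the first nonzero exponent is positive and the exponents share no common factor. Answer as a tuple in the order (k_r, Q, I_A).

L: e_1·(0) + e_2·(3) + e_3·(4) = 0
T: e_1·(-1) + e_2·(-1) + e_3·(0) = 0
Solving this homogeneous linear system for the smallest-integer solution (first nonzero entry positive) gives (4, -4, 3).

(4, -4, 3)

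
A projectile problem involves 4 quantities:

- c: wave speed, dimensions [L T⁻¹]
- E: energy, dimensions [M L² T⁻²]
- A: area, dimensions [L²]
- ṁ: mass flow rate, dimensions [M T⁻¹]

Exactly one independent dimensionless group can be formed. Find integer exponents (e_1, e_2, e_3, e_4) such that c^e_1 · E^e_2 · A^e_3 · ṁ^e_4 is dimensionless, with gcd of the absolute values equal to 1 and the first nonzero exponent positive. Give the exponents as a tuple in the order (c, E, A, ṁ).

(2, -2, 1, 2)

M: e_1·(0) + e_2·(1) + e_3·(0) + e_4·(1) = 0
L: e_1·(1) + e_2·(2) + e_3·(2) + e_4·(0) = 0
T: e_1·(-1) + e_2·(-2) + e_3·(0) + e_4·(-1) = 0
Solving this homogeneous linear system for the smallest-integer solution (first nonzero entry positive) gives (2, -2, 1, 2).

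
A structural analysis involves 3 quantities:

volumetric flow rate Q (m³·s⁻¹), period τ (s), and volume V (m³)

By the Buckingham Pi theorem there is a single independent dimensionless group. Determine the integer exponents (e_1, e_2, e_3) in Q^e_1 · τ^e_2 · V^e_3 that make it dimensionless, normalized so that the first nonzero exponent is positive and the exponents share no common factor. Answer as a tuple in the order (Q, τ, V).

(1, 1, -1)

L: e_1·(3) + e_2·(0) + e_3·(3) = 0
T: e_1·(-1) + e_2·(1) + e_3·(0) = 0
Solving this homogeneous linear system for the smallest-integer solution (first nonzero entry positive) gives (1, 1, -1).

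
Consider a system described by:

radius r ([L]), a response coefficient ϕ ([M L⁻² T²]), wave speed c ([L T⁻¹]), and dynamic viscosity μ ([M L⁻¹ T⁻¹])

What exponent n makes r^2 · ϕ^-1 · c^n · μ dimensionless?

-3

Balance the L exponent: (1)·n from c, plus 2·(1) − (-2) + (-1) = 3 from the rest, must sum to zero.
n + 3 = 0, so n = -3.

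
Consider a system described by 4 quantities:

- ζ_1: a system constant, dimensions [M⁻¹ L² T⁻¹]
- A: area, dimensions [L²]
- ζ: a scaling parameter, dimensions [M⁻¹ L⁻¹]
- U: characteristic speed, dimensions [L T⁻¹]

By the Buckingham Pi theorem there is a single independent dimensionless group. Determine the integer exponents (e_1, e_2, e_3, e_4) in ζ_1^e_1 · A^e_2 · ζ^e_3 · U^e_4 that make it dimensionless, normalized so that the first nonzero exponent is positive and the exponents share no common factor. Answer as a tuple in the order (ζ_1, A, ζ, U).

(1, -1, -1, -1)

M: e_1·(-1) + e_2·(0) + e_3·(-1) + e_4·(0) = 0
L: e_1·(2) + e_2·(2) + e_3·(-1) + e_4·(1) = 0
T: e_1·(-1) + e_2·(0) + e_3·(0) + e_4·(-1) = 0
Solving this homogeneous linear system for the smallest-integer solution (first nonzero entry positive) gives (1, -1, -1, -1).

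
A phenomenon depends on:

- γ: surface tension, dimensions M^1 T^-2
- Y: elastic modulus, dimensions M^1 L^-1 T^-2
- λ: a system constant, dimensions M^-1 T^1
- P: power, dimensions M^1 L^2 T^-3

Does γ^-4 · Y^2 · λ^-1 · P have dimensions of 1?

yes

Sum the exponent of each base dimension across the product:
  M: −4·[γ]_M + 2·[Y]_M − [λ]_M + [P]_M = −4·(1) + 2·(1) − (-1) + (1) = 0
  L: −4·[γ]_L + 2·[Y]_L − [λ]_L + [P]_L = −4·(0) + 2·(-1) − (0) + (2) = 0
  T: −4·[γ]_T + 2·[Y]_T − [λ]_T + [P]_T = −4·(-2) + 2·(-2) − (1) + (-3) = 0
All base exponents vanish — dimensionless.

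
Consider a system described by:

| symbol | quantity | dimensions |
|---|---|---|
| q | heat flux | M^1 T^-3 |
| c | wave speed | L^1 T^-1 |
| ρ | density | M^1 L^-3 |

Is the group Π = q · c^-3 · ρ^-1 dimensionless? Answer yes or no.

Sum the exponent of each base dimension across the product:
  M: [q]_M − 3·[c]_M − [ρ]_M = (1) − 3·(0) − (1) = 0
  L: [q]_L − 3·[c]_L − [ρ]_L = (0) − 3·(1) − (-3) = 0
  T: [q]_T − 3·[c]_T − [ρ]_T = (-3) − 3·(-1) − (0) = 0
All base exponents vanish — dimensionless.

yes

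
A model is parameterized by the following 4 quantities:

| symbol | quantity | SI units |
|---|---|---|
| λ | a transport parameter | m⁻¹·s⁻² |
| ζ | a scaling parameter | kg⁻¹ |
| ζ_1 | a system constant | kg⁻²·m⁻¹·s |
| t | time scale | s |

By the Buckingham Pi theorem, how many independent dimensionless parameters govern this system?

1

There are 4 variables and 3 base dimensions (M, L, T).
The dimension matrix has rank 3.
Independent dimensionless groups: 4 − 3 = 1.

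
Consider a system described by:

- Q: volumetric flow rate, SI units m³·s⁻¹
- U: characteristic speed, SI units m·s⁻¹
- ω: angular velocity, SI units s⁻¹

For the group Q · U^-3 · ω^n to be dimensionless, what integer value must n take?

Balance the T exponent: (-1)·n from ω, plus (-1) − 3·(-1) = 2 from the rest, must sum to zero.
−n + 2 = 0, so n = 2.

2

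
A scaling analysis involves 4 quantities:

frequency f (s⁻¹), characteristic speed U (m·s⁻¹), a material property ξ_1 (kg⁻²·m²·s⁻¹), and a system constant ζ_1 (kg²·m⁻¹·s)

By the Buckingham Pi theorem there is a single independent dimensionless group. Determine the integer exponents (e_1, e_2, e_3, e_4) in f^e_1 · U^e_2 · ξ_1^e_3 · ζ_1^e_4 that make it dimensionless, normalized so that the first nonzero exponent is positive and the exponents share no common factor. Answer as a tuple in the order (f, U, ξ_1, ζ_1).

(1, -1, 1, 1)

M: e_1·(0) + e_2·(0) + e_3·(-2) + e_4·(2) = 0
L: e_1·(0) + e_2·(1) + e_3·(2) + e_4·(-1) = 0
T: e_1·(-1) + e_2·(-1) + e_3·(-1) + e_4·(1) = 0
Solving this homogeneous linear system for the smallest-integer solution (first nonzero entry positive) gives (1, -1, 1, 1).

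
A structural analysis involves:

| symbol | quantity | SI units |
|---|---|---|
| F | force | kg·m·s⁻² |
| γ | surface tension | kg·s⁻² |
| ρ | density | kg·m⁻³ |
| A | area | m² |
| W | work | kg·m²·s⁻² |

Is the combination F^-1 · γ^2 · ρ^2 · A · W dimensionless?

Sum the exponent of each base dimension across the product:
  M: −[F]_M + 2·[γ]_M + 2·[ρ]_M + [A]_M + [W]_M = −(1) + 2·(1) + 2·(1) + (0) + (1) = 4
  L: −[F]_L + 2·[γ]_L + 2·[ρ]_L + [A]_L + [W]_L = −(1) + 2·(0) + 2·(-3) + (2) + (2) = -3
  T: −[F]_T + 2·[γ]_T + 2·[ρ]_T + [A]_T + [W]_T = −(-2) + 2·(-2) + 2·(0) + (0) + (-2) = -4
Net dimensions [M⁴ L⁻³ T⁻⁴] ≠ [1] — not dimensionless.

no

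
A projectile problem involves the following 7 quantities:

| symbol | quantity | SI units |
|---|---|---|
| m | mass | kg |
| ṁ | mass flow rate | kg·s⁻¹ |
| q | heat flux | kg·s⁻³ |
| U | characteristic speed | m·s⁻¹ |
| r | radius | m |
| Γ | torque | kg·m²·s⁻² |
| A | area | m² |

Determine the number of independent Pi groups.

4

There are 7 variables and 3 base dimensions (M, L, T).
The dimension matrix has rank 3.
Independent dimensionless groups: 7 − 3 = 4.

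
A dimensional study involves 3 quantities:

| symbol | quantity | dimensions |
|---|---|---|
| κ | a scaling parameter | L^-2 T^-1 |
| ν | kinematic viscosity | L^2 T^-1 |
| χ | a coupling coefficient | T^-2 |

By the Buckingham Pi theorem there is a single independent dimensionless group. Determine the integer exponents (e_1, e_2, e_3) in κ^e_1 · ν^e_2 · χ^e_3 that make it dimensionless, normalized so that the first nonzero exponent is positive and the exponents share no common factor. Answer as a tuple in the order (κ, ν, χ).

(1, 1, -1)

L: e_1·(-2) + e_2·(2) + e_3·(0) = 0
T: e_1·(-1) + e_2·(-1) + e_3·(-2) = 0
Solving this homogeneous linear system for the smallest-integer solution (first nonzero entry positive) gives (1, 1, -1).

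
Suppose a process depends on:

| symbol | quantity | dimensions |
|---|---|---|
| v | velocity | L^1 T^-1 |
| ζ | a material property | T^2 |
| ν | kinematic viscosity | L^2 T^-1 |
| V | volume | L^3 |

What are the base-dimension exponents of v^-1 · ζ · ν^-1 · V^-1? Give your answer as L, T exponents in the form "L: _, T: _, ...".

Collect each base-dimension exponent across the product:
  L: −(1) + (0) − (2) − (3) = -6
  T: −(-1) + (2) − (-1) − (0) = 4
So the dimensions are [L⁻⁶ T⁴].

L: -6, T: 4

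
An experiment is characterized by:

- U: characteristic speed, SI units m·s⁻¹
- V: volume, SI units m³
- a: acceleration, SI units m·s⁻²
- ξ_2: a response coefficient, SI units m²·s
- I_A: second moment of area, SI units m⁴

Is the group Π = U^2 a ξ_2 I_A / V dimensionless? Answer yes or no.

no

Sum the exponent of each base dimension across the product:
  L: 2·[U]_L − [V]_L + [a]_L + [ξ_2]_L + [I_A]_L = 2·(1) − (3) + (1) + (2) + (4) = 6
  T: 2·[U]_T − [V]_T + [a]_T + [ξ_2]_T + [I_A]_T = 2·(-1) − (0) + (-2) + (1) + (0) = -3
Net dimensions [L⁶ T⁻³] ≠ [1] — not dimensionless.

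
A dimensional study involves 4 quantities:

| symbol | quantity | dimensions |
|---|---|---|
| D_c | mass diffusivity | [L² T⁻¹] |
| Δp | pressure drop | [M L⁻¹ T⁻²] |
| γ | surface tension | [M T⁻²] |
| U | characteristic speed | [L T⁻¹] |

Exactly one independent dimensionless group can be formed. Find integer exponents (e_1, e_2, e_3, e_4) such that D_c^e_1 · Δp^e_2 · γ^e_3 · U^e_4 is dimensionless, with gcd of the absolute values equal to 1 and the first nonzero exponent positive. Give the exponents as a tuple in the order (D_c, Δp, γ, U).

(1, 1, -1, -1)

M: e_1·(0) + e_2·(1) + e_3·(1) + e_4·(0) = 0
L: e_1·(2) + e_2·(-1) + e_3·(0) + e_4·(1) = 0
T: e_1·(-1) + e_2·(-2) + e_3·(-2) + e_4·(-1) = 0
Solving this homogeneous linear system for the smallest-integer solution (first nonzero entry positive) gives (1, 1, -1, -1).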